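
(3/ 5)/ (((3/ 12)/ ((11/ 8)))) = 33/ 10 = 3.30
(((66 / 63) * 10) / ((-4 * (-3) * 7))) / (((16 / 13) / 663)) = 67.18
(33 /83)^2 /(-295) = -1089 /2032255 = -0.00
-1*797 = -797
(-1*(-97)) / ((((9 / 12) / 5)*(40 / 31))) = 3007 / 6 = 501.17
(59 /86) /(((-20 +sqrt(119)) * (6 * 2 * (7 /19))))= -5605 /507486-1121 * sqrt(119) /2029944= -0.02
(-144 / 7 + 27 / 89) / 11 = -12627 / 6853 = -1.84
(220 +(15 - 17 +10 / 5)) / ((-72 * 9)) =-55 / 162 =-0.34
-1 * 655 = -655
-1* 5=-5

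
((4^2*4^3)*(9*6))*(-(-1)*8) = 442368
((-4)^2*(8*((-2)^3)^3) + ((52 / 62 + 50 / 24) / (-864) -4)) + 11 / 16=-21064860439 / 321408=-65539.32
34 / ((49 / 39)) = 1326 / 49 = 27.06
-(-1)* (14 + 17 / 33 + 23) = 1238 / 33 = 37.52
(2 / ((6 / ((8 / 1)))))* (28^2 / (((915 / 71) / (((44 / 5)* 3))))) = 19593728 / 4575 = 4282.78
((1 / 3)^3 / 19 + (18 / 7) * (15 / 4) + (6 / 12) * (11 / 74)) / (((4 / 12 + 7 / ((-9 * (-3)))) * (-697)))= -5165407 / 219515968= -0.02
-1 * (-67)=67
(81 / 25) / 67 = 81 / 1675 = 0.05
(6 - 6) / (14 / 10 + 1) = 0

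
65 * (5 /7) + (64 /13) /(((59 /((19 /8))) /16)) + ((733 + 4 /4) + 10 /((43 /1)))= 180960925 /230867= 783.83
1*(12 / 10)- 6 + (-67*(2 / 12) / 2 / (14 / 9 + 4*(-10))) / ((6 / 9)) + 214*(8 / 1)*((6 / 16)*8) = 71018823 / 13840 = 5131.42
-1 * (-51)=51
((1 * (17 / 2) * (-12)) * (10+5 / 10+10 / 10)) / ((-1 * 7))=1173 / 7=167.57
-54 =-54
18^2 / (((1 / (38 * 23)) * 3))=94392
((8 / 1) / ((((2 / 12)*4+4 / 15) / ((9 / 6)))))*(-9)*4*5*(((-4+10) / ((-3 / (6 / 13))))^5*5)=20155392000 / 2599051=7754.90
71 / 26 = 2.73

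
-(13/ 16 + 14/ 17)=-1.64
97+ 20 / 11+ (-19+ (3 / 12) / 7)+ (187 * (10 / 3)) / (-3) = -354605 / 2772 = -127.92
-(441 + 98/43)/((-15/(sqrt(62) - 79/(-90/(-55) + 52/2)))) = -16564009/196080 + 19061 *sqrt(62)/645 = 148.22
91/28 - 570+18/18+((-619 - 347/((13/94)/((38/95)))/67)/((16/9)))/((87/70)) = -172302835/202072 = -852.68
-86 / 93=-0.92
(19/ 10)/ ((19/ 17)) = 17/ 10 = 1.70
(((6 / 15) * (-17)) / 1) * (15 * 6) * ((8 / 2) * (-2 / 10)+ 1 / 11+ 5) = -144432 / 55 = -2626.04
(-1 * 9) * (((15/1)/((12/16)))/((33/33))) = -180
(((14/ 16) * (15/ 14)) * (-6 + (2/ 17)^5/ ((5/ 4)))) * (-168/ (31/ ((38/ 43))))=50986911654/ 1892669381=26.94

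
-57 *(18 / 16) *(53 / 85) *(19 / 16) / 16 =-2.97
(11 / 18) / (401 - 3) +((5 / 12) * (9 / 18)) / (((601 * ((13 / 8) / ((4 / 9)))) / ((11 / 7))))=1979923 / 1175418972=0.00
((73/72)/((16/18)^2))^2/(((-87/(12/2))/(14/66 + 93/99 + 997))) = -4739362137/41811968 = -113.35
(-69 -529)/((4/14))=-2093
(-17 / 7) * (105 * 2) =-510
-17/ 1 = -17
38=38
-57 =-57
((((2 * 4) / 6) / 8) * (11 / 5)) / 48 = 11 / 1440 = 0.01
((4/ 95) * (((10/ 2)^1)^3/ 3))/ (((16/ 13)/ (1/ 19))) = 325/ 4332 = 0.08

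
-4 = -4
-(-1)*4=4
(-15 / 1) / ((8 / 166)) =-1245 / 4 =-311.25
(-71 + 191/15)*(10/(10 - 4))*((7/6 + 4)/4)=-13547/108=-125.44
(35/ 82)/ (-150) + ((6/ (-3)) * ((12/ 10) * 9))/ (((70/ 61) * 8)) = -101413/ 43050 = -2.36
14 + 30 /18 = 47 /3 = 15.67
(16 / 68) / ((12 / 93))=31 / 17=1.82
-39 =-39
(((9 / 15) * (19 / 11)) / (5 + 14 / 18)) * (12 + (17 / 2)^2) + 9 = 24.11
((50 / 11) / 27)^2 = 2500 / 88209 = 0.03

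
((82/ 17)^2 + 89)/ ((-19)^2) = 32445/ 104329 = 0.31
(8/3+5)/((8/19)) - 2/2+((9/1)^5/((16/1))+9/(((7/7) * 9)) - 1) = 3707.77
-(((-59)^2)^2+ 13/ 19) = -230229872/ 19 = -12117361.68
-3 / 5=-0.60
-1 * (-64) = 64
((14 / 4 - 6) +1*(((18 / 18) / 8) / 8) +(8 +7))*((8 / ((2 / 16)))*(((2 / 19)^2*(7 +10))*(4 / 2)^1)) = 108936 / 361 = 301.76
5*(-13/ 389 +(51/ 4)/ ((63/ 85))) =2805065/ 32676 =85.84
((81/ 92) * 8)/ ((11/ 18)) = 2916/ 253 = 11.53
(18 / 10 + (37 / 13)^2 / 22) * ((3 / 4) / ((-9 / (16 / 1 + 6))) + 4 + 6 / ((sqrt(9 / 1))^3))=1733201 / 334620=5.18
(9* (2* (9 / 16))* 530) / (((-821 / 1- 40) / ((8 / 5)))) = -2862 / 287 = -9.97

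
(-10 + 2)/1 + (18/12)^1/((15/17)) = -63/10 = -6.30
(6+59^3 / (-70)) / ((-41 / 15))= 14997 / 14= 1071.21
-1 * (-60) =60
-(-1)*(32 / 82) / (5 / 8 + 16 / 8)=128 / 861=0.15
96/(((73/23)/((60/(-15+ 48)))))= 44160/803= 54.99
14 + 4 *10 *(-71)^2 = 201654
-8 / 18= -4 / 9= -0.44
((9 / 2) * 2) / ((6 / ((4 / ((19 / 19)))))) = 6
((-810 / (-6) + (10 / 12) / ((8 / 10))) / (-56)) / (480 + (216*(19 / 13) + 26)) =-0.00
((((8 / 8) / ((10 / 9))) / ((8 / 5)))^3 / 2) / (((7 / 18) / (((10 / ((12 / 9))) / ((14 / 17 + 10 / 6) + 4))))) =5019165 / 18980864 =0.26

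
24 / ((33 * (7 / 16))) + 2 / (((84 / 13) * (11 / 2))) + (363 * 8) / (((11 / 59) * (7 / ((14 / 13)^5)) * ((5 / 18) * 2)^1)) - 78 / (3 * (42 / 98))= 820911021141 / 142947805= 5742.73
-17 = -17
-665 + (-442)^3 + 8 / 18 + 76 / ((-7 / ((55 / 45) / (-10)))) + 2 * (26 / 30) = -9066912697 / 105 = -86351549.50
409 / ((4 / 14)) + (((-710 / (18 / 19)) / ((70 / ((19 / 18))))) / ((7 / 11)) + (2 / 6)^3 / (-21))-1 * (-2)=22476277 / 15876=1415.74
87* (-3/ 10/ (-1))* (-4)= -104.40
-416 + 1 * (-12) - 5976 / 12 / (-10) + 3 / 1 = -1876 / 5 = -375.20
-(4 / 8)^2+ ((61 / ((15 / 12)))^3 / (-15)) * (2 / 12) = -29059193 / 22500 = -1291.52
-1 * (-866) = 866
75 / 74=1.01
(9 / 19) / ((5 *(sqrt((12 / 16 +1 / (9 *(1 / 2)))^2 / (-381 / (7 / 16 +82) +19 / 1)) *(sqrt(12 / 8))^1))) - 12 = -12 +108 *sqrt(150089010) / 4385675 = -11.70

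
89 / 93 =0.96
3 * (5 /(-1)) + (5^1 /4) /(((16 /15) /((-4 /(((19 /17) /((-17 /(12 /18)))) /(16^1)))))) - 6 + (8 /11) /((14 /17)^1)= 4948063 /2926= 1691.07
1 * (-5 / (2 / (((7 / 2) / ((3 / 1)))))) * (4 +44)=-140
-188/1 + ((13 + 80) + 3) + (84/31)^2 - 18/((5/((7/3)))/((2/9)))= -1247248/14415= -86.52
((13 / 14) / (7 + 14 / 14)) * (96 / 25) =78 / 175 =0.45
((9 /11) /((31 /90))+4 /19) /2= 8377 /6479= 1.29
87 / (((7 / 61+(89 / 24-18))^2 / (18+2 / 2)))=3542868288 / 430770025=8.22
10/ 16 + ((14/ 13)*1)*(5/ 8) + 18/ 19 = 4437/ 1976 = 2.25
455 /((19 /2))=910 /19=47.89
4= 4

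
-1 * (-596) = 596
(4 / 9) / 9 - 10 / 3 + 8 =4.72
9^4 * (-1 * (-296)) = 1942056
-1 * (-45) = 45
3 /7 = 0.43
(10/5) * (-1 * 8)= -16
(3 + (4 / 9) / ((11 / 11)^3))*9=31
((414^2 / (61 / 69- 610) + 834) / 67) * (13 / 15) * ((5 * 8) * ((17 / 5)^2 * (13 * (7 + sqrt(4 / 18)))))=232692169424 * sqrt(2) / 16245825 + 1628845185968 / 5415275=321043.22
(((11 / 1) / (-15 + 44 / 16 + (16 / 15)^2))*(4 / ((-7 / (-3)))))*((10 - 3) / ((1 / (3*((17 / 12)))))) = -50.48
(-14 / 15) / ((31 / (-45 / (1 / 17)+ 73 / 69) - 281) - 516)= 737968 / 630204045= 0.00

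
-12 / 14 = -6 / 7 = -0.86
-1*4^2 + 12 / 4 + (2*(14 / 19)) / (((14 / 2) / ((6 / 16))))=-491 / 38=-12.92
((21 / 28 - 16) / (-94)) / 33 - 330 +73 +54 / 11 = -284353 / 1128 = -252.09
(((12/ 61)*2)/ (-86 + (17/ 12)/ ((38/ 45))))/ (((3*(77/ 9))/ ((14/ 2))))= -10944/ 8600207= -0.00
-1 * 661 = -661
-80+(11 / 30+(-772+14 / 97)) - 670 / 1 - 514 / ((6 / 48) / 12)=-148018573 / 2910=-50865.49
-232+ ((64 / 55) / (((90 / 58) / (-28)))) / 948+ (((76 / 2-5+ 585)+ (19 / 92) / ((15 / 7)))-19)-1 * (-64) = 23262877601 / 53964900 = 431.07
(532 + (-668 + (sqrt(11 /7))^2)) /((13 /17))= -15997 /91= -175.79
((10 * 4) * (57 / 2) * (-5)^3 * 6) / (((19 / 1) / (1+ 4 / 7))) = -495000 / 7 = -70714.29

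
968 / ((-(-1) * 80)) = 12.10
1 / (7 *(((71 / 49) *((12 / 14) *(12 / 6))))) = 49 / 852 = 0.06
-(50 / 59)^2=-2500 / 3481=-0.72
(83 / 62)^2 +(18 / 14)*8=12.08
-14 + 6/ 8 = -53/ 4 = -13.25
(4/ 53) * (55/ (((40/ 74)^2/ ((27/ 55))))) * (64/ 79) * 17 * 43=432319248/ 104675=4130.11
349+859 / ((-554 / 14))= 90660 / 277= 327.29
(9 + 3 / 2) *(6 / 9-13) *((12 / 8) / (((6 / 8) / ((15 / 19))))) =-3885 / 19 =-204.47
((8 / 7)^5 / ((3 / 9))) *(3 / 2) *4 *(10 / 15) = 393216 / 16807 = 23.40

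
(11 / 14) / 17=11 / 238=0.05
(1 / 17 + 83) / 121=1412 / 2057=0.69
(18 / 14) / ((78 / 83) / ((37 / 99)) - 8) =-27639 / 117922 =-0.23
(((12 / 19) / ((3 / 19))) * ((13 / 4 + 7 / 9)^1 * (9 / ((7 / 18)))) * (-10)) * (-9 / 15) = 15660 / 7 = 2237.14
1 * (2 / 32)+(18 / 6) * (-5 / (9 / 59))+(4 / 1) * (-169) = -774.27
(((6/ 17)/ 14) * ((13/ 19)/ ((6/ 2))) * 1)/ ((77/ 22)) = 0.00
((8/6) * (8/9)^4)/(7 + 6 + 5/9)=8192/133407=0.06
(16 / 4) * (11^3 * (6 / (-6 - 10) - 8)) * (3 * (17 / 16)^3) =-1314379803 / 8192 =-160446.75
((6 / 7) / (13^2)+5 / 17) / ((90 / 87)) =174493 / 603330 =0.29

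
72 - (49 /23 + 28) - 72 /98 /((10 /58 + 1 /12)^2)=273494115 /8926967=30.64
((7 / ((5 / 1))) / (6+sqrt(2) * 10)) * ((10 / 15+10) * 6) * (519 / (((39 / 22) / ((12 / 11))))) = 1420.75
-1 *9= -9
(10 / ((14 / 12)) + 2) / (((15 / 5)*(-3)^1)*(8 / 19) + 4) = 703 / 14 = 50.21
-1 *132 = -132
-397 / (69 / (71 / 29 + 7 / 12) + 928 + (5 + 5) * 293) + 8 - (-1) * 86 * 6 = 2144943013 / 4094202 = 523.90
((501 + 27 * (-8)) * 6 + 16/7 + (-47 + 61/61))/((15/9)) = 34992/35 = 999.77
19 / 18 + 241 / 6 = 371 / 9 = 41.22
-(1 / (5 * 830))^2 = -1 / 17222500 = -0.00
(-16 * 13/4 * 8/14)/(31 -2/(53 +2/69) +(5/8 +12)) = -6088576/8931209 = -0.68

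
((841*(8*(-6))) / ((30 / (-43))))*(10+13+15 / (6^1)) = 7377252 / 5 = 1475450.40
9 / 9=1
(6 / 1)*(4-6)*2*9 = -216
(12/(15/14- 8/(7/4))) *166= -569.14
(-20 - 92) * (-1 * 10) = 1120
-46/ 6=-7.67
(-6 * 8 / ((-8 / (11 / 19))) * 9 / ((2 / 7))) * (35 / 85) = 14553 / 323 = 45.06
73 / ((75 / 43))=3139 / 75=41.85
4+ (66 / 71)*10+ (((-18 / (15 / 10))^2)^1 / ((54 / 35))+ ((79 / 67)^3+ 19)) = 8153134424 / 64062519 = 127.27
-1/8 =-0.12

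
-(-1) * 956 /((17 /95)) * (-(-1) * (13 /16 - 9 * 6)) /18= -19321955 /1224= -15785.91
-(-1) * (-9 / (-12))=3 / 4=0.75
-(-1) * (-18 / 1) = -18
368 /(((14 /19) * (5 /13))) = 45448 /35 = 1298.51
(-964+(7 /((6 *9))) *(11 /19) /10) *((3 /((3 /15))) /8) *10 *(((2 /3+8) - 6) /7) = -49452815 /7182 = -6885.66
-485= -485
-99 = -99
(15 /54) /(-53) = -5 /954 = -0.01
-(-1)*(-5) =-5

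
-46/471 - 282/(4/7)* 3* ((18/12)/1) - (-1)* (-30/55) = -46036151/20724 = -2221.39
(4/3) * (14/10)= 28/15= 1.87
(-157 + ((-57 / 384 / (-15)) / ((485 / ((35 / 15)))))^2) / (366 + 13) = -1225259550702311 / 2957792163840000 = -0.41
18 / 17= 1.06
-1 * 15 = -15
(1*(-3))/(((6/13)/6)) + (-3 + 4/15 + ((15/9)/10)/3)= -3751/90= -41.68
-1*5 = -5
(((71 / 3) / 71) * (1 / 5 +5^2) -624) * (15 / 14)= -4617 / 7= -659.57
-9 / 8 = -1.12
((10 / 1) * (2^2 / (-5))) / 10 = -4 / 5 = -0.80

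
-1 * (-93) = 93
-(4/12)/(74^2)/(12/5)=-5/197136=-0.00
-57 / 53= -1.08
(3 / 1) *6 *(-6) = -108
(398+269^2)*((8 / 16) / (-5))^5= -72759 / 100000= -0.73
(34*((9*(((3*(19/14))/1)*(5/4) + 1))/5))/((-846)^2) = 5797/11133360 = 0.00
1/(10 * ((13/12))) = 6/65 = 0.09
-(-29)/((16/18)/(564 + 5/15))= 147291/8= 18411.38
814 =814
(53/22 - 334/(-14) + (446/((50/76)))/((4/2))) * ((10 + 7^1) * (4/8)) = 23904057/7700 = 3104.42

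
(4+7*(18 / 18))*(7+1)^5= 360448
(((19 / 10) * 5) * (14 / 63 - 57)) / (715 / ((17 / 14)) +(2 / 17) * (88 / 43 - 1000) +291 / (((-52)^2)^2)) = -25946289346432 / 22676642604153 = -1.14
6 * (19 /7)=114 /7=16.29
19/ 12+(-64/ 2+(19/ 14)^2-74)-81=-53971/ 294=-183.57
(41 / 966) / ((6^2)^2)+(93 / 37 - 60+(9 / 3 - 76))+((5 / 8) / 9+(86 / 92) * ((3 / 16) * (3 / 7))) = -3018824597 / 23160816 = -130.34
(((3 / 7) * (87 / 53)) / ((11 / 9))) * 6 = 14094 / 4081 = 3.45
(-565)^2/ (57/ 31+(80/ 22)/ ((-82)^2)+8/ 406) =1485850166647/ 8652607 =171722.83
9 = 9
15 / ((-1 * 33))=-5 / 11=-0.45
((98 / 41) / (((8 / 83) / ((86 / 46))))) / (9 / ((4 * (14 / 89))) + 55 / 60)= 7345002 / 2411251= 3.05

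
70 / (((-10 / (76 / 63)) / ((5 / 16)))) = -95 / 36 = -2.64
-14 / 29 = -0.48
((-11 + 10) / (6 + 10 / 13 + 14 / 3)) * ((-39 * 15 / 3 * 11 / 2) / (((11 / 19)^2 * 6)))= 46.63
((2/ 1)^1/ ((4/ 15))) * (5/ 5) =15/ 2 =7.50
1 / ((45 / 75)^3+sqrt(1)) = 0.82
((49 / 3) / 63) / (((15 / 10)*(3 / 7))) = 98 / 243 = 0.40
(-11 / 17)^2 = 121 / 289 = 0.42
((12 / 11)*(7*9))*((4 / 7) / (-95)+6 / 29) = 418392 / 30305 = 13.81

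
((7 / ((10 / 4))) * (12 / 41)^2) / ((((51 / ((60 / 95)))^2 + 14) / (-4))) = -14336 / 97640885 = -0.00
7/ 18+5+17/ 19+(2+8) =5569/ 342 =16.28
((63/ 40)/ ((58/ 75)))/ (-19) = -945/ 8816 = -0.11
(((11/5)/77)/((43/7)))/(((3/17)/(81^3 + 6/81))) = 243931453/17415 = 14006.97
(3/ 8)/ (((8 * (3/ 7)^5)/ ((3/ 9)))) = 16807/ 15552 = 1.08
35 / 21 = 5 / 3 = 1.67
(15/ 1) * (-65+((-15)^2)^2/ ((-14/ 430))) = -163272450/ 7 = -23324635.71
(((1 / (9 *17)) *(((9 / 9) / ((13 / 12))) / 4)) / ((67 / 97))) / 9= 97 / 399789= 0.00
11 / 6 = 1.83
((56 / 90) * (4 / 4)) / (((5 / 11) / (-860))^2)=100230592 / 45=2227346.49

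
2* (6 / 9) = 4 / 3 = 1.33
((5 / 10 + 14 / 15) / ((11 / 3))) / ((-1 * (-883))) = 0.00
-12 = -12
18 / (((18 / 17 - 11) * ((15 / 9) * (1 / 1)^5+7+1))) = -918 / 4901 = -0.19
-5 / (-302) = 5 / 302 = 0.02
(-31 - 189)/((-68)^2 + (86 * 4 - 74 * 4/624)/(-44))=-755040/15842773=-0.05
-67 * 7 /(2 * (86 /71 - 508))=33299 /71964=0.46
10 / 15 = 2 / 3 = 0.67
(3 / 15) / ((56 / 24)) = 3 / 35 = 0.09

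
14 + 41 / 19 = 307 / 19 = 16.16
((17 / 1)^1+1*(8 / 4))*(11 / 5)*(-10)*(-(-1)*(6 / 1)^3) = -90288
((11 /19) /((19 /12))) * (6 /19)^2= 4752 /130321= 0.04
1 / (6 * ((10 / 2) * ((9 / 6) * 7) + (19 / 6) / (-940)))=940 / 296081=0.00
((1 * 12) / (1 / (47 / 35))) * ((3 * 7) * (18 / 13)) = 30456 / 65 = 468.55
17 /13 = 1.31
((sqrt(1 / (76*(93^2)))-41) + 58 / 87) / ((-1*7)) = 121 / 21-sqrt(19) / 24738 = 5.76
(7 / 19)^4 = 2401 / 130321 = 0.02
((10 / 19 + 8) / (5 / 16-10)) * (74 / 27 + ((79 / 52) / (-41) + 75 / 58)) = -32025912 / 9104173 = -3.52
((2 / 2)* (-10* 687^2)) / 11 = -4719690 / 11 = -429062.73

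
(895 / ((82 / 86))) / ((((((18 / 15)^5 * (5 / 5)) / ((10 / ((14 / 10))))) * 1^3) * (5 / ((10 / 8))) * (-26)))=-3006640625 / 116049024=-25.91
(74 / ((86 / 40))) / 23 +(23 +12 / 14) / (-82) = 1.21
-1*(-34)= 34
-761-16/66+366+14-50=-14231/33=-431.24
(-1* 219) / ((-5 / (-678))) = -148482 / 5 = -29696.40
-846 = -846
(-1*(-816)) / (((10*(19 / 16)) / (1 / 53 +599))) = 207250944 / 5035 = 41162.05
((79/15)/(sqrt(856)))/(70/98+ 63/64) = 8848 * sqrt(214)/1221405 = 0.11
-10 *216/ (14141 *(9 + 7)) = -0.01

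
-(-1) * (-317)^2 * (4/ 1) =401956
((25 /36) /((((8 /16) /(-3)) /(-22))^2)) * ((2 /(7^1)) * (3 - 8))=-121000 /7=-17285.71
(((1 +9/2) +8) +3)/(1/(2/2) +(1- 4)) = -33/4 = -8.25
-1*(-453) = 453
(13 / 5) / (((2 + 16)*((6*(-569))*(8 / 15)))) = -13 / 163872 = -0.00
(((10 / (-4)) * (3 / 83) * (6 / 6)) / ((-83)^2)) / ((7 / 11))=-165 / 8005018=-0.00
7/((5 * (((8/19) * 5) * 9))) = 133/1800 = 0.07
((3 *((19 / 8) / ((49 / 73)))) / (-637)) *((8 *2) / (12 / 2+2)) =-4161 / 124852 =-0.03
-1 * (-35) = 35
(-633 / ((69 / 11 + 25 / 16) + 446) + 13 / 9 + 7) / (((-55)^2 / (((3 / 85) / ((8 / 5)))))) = 140773 / 2738381250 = 0.00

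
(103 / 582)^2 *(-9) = -10609 / 37636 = -0.28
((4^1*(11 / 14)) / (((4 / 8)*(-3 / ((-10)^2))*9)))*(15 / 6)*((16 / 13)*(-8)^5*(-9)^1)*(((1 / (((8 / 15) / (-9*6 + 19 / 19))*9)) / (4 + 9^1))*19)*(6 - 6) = 0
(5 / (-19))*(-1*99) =495 / 19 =26.05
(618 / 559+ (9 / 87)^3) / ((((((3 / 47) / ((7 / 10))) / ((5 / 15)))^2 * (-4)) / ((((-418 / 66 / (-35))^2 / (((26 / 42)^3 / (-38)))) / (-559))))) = -0.03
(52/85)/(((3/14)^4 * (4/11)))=5493488/6885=797.89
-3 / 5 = -0.60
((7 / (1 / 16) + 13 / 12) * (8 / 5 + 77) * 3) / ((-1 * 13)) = -533301 / 260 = -2051.16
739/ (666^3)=739/ 295408296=0.00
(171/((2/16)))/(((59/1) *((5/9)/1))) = 12312/295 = 41.74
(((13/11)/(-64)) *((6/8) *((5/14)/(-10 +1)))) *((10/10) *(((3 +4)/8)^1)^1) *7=455/135168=0.00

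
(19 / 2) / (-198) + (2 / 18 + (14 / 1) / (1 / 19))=105361 / 396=266.06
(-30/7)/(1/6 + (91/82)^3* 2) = -4962312/3357977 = -1.48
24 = 24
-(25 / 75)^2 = -0.11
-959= -959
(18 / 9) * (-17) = -34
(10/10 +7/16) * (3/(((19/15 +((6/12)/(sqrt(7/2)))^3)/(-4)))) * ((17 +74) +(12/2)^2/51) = -21031206210/16836103 +169424325 * sqrt(14)/33672206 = -1230.35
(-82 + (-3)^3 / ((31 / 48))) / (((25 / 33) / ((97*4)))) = -63408.71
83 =83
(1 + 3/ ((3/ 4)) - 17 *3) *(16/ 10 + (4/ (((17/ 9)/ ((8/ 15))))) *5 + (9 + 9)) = -98716/ 85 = -1161.36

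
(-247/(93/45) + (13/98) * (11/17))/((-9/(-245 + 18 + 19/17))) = -3947582080/1316973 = -2997.47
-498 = -498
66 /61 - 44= -2618 /61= -42.92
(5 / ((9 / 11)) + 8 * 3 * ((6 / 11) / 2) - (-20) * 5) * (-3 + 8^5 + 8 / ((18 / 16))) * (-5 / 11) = -1678178.86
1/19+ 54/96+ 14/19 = 411/304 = 1.35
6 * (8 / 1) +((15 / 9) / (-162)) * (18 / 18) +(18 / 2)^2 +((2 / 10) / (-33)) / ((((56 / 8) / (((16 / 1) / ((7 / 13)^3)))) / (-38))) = 132.36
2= 2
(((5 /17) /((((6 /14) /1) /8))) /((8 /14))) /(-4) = -245 /102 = -2.40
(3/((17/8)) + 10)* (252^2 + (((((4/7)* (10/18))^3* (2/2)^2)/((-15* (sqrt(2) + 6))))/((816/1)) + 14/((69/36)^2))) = 9700* sqrt(2)/11056328199 + 1412945111524960792/1949599205757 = 724736.20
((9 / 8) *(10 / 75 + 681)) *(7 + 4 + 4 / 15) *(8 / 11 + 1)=32806787 / 2200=14912.18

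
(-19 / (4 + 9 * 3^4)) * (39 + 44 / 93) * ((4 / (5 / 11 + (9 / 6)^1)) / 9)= -6137912 / 26381403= -0.23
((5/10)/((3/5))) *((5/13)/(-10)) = -0.03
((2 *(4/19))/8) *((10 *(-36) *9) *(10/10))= -3240/19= -170.53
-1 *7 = -7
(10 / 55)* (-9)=-18 / 11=-1.64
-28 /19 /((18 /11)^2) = -847 /1539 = -0.55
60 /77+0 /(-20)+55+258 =24161 /77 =313.78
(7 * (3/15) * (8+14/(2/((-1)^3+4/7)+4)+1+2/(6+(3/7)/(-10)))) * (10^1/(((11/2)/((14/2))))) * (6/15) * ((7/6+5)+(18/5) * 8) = -1000057856/344025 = -2906.93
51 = 51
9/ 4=2.25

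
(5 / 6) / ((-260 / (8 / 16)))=-1 / 624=-0.00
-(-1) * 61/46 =61/46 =1.33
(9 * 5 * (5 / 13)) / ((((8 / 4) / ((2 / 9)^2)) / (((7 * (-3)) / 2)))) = -175 / 39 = -4.49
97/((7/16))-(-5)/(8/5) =12591/56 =224.84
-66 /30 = -11 /5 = -2.20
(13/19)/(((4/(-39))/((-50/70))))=2535/532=4.77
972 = 972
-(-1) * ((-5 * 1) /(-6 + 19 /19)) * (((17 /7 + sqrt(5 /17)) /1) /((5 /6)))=6 * sqrt(85) /85 + 102 /35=3.57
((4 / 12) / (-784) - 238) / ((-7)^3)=559777 / 806736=0.69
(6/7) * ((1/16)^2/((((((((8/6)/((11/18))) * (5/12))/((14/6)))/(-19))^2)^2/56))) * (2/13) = 4581179456161/28080000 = 163147.42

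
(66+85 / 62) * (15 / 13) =62655 / 806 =77.74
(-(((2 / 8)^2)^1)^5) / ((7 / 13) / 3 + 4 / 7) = -273 / 214958080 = -0.00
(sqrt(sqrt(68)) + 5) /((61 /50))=50 * 17^(1 /4) * sqrt(2) /61 + 250 /61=6.45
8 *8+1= 65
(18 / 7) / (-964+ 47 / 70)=-180 / 67433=-0.00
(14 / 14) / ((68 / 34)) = 1 / 2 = 0.50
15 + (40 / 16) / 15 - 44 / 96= 353 / 24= 14.71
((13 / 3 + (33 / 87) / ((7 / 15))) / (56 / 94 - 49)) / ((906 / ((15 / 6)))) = -73649 / 251048070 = -0.00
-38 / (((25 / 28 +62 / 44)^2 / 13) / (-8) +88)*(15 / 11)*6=-3.54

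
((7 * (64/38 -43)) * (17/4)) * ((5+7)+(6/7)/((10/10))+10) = -533800/19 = -28094.74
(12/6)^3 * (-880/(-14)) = 3520/7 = 502.86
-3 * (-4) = 12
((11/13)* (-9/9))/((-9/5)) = 55/117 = 0.47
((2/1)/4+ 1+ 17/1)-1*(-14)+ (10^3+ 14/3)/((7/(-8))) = -46859/42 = -1115.69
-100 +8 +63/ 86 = -7849/ 86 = -91.27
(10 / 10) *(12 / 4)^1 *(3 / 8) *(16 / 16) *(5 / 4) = 45 / 32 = 1.41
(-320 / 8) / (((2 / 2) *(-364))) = 0.11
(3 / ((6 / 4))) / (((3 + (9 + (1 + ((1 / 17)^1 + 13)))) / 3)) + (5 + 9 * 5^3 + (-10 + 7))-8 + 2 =496705 / 443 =1121.23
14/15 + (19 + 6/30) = 302/15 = 20.13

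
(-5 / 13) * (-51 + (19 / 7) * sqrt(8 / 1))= 255 / 13 - 190 * sqrt(2) / 91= 16.66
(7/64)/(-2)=-7/128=-0.05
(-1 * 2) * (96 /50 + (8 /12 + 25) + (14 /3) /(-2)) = -50.51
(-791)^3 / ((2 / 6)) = -1484741013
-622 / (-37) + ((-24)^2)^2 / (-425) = -12011362 / 15725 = -763.84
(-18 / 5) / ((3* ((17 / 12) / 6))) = -432 / 85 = -5.08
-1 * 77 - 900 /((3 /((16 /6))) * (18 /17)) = -7493 /9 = -832.56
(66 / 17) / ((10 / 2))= 66 / 85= 0.78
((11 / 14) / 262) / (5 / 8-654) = -22 / 4793159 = -0.00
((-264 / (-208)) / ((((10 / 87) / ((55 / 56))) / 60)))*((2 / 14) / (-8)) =-473715 / 40768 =-11.62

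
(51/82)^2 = 2601/6724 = 0.39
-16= -16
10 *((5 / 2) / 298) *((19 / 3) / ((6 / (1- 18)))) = -8075 / 5364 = -1.51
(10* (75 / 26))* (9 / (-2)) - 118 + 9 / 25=-247.45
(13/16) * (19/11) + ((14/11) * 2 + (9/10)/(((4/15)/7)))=4853/176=27.57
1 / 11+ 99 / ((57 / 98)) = 35593 / 209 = 170.30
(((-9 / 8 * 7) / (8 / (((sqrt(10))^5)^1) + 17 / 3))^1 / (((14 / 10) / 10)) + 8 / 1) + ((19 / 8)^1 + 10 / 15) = 50625 * sqrt(10) / 3612428 + 24167105 / 21674568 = 1.16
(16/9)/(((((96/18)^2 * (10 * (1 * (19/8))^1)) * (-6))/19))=-1/120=-0.01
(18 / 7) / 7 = 18 / 49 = 0.37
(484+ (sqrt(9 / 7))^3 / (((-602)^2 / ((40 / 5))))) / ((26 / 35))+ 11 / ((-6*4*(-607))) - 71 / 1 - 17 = 135*sqrt(7) / 8244691+ 106725311 / 189384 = 563.54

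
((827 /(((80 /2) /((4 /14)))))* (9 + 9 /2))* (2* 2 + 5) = 200961 /280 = 717.72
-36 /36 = -1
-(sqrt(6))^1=-sqrt(6)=-2.45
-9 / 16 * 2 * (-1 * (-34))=-153 / 4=-38.25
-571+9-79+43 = -598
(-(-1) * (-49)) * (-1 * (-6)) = -294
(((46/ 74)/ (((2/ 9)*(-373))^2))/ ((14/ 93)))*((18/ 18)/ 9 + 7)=154008/ 36034411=0.00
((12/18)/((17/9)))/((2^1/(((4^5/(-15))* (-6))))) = 6144/85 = 72.28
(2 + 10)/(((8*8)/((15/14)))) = 45/224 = 0.20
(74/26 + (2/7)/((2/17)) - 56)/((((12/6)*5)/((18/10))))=-20772/2275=-9.13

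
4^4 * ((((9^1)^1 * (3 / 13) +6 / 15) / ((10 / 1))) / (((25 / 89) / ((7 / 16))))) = 802424 / 8125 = 98.76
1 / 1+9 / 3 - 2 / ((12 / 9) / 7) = -13 / 2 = -6.50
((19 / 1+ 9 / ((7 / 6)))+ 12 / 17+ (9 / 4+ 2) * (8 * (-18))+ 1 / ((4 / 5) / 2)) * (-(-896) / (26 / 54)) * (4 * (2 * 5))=-9575539200 / 221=-43328231.67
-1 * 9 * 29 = -261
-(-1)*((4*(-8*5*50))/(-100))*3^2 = 720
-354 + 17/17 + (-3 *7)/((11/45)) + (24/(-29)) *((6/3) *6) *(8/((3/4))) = -173804/319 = -544.84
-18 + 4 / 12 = -53 / 3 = -17.67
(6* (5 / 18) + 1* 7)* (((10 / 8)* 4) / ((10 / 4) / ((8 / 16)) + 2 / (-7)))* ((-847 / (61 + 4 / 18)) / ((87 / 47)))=-3293290 / 47937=-68.70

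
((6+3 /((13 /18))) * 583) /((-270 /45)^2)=6413 /39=164.44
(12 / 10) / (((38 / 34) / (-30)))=-612 / 19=-32.21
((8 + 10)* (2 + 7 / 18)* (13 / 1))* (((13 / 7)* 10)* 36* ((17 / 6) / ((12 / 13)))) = 8030035 / 7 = 1147147.86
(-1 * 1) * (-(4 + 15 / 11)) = 5.36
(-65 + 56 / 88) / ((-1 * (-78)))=-0.83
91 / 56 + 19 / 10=141 / 40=3.52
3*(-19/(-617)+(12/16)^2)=17571/9872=1.78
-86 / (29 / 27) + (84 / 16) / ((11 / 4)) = -24933 / 319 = -78.16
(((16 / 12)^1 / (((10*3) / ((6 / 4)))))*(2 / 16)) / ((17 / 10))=0.00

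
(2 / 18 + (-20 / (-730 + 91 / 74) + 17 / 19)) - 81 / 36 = -44881259 / 36887436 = -1.22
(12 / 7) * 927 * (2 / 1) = 22248 / 7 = 3178.29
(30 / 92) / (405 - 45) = 1 / 1104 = 0.00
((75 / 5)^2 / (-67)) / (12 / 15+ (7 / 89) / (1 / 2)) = -33375 / 9514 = -3.51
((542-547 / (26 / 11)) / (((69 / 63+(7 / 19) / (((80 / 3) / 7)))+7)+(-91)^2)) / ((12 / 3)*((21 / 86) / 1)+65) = 0.00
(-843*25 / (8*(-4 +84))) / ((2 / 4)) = -65.86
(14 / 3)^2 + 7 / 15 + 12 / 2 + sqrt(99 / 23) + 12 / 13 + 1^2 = 32.24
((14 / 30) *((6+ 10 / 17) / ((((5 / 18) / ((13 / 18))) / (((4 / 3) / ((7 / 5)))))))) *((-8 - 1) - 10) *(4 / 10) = -221312 / 3825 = -57.86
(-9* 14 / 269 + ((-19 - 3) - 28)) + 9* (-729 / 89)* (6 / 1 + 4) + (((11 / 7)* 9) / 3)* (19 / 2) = -248991949 / 335174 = -742.87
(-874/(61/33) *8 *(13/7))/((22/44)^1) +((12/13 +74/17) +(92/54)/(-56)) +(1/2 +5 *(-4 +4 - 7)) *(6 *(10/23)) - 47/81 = -432171233281/30574908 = -14134.83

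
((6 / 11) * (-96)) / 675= -64 / 825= -0.08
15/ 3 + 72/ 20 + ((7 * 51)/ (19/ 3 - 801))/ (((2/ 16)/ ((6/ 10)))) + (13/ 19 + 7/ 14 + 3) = 150437/ 14155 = 10.63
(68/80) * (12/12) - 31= -603/20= -30.15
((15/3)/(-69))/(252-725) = 0.00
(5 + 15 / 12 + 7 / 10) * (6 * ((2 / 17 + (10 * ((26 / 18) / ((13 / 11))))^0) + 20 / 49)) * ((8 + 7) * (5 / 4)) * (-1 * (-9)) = 71550945 / 6664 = 10736.94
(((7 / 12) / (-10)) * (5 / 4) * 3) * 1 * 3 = -21 / 32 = -0.66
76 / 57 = 1.33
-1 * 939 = -939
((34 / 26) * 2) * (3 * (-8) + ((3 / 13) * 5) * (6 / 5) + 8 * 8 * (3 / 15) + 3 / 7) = -145214 / 5915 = -24.55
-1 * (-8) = 8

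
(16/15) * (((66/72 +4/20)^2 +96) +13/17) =5998313/57375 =104.55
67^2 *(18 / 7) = 80802 / 7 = 11543.14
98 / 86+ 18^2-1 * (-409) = 734.14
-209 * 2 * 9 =-3762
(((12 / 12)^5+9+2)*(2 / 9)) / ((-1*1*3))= -8 / 9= -0.89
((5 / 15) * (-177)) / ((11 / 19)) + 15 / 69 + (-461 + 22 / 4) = -281939 / 506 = -557.19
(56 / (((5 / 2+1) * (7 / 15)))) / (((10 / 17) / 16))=6528 / 7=932.57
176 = 176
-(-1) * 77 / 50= 77 / 50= 1.54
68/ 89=0.76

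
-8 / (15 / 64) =-512 / 15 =-34.13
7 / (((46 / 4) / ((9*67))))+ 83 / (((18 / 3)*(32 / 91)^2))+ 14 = 69654445 / 141312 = 492.91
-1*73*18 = -1314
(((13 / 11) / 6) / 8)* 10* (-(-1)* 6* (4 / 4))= 65 / 44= 1.48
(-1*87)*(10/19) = -870/19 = -45.79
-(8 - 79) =71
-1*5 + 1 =-4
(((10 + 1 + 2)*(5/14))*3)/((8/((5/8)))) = 975/896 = 1.09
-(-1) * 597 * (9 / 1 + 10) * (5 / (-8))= -56715 / 8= -7089.38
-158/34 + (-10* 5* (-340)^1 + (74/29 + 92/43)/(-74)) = 13330476294/784363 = 16995.29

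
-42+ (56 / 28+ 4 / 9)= -356 / 9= -39.56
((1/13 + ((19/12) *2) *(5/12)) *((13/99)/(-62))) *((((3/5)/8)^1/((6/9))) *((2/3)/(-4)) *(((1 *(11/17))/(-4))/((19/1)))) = -1307/2768394240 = -0.00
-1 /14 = -0.07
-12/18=-2/3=-0.67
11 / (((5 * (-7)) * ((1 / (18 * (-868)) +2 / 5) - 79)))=24552 / 6140237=0.00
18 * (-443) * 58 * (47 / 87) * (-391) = 97692132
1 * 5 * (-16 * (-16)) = 1280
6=6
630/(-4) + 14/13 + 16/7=-28053/182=-154.14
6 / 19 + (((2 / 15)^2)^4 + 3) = 161462114239 / 48694921875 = 3.32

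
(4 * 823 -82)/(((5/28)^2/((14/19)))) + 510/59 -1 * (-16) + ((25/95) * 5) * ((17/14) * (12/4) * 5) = 5824299437/78470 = 74223.26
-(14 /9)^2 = -196 /81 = -2.42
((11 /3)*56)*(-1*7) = -4312 /3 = -1437.33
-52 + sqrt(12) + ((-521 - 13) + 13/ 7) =-4089/ 7 + 2*sqrt(3) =-580.68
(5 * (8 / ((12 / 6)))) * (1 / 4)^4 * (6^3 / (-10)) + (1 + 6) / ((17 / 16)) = 1333 / 272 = 4.90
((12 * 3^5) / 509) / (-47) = -2916 / 23923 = -0.12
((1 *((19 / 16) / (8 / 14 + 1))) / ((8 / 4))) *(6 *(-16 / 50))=-0.73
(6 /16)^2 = 9 /64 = 0.14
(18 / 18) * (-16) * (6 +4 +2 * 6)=-352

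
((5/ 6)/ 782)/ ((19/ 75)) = 125/ 29716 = 0.00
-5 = -5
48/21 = 16/7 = 2.29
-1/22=-0.05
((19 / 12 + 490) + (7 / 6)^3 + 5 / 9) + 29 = 112909 / 216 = 522.73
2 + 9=11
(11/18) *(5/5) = 11/18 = 0.61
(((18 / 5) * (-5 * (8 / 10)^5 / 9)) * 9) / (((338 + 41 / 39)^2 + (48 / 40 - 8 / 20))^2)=-0.00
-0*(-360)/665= 0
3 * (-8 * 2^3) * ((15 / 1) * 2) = -5760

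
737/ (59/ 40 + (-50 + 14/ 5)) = -29480/ 1829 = -16.12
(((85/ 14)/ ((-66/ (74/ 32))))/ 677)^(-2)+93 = 100176356743149/ 9891025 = 10128005.62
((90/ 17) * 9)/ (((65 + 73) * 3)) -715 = -279520/ 391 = -714.88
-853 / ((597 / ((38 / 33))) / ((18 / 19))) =-3412 / 2189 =-1.56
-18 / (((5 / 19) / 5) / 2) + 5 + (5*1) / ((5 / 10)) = -669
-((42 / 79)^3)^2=-5489031744 / 243087455521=-0.02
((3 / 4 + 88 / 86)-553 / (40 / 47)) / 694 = -1114563 / 1193680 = -0.93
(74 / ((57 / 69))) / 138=37 / 57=0.65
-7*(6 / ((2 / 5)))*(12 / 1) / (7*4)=-45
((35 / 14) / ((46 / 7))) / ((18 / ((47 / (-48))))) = -1645 / 79488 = -0.02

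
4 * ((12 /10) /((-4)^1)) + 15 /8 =27 /40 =0.68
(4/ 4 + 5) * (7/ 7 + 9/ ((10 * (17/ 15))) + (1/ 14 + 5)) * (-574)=-401964/ 17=-23644.94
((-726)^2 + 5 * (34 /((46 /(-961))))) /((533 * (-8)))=-12041063 /98072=-122.78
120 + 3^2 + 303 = 432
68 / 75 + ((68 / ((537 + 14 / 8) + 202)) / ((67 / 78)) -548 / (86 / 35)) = -142137332246 / 640230225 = -222.01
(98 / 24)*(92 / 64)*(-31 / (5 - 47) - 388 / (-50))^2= 1831258367 / 4320000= 423.90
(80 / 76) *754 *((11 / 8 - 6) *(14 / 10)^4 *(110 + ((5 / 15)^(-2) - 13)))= -3550104194 / 2375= -1494780.71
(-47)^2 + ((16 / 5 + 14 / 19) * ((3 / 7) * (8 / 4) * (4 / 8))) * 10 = 296041 / 133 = 2225.87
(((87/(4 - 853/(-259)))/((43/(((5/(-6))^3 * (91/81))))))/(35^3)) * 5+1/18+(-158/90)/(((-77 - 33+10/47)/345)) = 11548559324/2072506905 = 5.57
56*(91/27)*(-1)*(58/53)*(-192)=18916352/477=39656.92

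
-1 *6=-6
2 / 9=0.22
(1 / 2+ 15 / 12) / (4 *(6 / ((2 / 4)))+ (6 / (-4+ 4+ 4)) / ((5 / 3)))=35 / 978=0.04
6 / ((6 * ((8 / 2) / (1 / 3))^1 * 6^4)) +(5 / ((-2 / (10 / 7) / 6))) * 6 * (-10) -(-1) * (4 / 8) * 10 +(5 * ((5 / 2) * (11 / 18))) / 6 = 140650927 / 108864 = 1291.99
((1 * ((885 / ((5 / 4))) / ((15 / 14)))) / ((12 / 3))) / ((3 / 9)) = 495.60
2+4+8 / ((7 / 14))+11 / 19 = 429 / 19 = 22.58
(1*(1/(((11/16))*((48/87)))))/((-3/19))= -551/33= -16.70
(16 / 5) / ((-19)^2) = 16 / 1805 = 0.01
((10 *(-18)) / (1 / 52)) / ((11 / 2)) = -18720 / 11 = -1701.82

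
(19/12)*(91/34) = 1729/408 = 4.24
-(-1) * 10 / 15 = 2 / 3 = 0.67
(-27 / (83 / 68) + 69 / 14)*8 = -137.54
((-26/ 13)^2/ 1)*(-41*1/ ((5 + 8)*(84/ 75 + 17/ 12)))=-49200/ 9893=-4.97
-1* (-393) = 393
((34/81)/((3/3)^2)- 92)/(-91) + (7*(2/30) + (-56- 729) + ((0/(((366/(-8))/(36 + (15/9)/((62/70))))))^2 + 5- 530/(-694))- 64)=-10765045282/12788685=-841.76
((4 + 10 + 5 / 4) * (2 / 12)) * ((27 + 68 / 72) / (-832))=-30683 / 359424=-0.09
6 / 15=2 / 5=0.40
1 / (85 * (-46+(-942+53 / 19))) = -19 / 1591115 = -0.00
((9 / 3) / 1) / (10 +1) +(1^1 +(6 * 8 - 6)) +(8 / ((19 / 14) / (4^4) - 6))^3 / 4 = 4655952364912268 / 109093470850375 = 42.68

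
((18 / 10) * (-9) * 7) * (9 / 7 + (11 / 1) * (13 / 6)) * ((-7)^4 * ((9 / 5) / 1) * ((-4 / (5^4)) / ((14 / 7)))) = 123106473 / 3125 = 39394.07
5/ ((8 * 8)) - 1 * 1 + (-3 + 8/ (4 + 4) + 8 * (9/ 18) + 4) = 325/ 64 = 5.08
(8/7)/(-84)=-2/147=-0.01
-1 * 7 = -7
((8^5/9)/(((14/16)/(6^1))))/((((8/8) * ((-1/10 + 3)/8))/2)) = 83886080/609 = 137743.97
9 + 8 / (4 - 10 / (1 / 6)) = 62 / 7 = 8.86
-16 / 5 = -3.20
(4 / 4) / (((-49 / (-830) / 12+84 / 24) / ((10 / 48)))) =2075 / 34909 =0.06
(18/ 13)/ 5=18/ 65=0.28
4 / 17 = 0.24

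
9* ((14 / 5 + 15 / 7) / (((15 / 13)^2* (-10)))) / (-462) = 29237 / 4042500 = 0.01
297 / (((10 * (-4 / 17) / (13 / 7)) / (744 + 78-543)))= -65402.58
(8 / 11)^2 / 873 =64 / 105633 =0.00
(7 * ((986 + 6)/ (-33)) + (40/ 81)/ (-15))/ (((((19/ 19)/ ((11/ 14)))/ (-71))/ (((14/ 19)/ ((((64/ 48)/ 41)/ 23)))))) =495586106/ 81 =6118346.99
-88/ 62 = -44/ 31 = -1.42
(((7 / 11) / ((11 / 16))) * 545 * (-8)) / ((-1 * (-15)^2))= 97664 / 5445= 17.94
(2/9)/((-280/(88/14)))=-11/2205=-0.00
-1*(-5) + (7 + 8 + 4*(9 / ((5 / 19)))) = 784 / 5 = 156.80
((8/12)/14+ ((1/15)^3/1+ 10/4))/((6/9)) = 120389/31500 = 3.82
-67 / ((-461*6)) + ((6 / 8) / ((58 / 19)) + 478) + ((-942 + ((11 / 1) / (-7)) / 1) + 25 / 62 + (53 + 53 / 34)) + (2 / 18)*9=-484509659477 / 1183637784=-409.34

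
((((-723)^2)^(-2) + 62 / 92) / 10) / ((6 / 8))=0.09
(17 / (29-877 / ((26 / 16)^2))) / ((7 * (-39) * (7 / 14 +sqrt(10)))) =-34 / 3227301 +68 * sqrt(10) / 3227301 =0.00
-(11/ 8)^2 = -121/ 64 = -1.89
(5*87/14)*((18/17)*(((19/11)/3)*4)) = 99180/1309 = 75.77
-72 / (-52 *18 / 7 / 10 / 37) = 2590 / 13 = 199.23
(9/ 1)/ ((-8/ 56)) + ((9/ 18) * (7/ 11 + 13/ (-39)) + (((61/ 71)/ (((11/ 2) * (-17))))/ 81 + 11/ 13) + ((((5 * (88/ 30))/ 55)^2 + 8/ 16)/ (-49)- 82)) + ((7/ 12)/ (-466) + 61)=-2650139495997041/ 31923486995400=-83.02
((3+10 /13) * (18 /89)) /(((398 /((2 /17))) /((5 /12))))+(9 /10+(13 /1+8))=428599182 /19570655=21.90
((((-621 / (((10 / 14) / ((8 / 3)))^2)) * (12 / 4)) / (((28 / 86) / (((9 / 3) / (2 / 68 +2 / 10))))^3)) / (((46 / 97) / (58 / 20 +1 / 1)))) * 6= -83018353868.79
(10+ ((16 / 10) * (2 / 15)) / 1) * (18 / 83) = 2.21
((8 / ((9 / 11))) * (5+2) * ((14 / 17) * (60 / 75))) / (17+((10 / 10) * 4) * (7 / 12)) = 17248 / 7395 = 2.33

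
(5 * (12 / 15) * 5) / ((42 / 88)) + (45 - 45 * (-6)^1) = 7495 / 21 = 356.90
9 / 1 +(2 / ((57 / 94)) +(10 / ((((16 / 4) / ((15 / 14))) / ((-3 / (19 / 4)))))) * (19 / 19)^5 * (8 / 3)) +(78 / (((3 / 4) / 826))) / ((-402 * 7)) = -607919 / 26733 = -22.74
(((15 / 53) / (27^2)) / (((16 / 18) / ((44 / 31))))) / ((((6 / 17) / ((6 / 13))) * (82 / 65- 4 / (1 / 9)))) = -4675 / 200334276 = -0.00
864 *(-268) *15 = -3473280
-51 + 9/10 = -501/10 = -50.10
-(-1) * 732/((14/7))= 366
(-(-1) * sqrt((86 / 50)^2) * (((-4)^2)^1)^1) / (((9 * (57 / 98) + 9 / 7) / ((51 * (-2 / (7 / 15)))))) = -327488 / 355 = -922.50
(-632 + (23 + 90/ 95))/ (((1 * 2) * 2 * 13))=-11553/ 988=-11.69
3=3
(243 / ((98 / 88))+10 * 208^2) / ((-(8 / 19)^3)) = -36369936667 / 6272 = -5798778.17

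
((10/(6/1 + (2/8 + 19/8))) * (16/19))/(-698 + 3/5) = -6400/4571457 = -0.00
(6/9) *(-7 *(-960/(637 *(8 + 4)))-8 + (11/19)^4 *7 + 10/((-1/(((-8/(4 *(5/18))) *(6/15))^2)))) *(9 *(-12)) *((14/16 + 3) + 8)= 1191118599207/15604225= 76333.08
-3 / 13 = -0.23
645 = 645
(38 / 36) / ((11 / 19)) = 361 / 198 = 1.82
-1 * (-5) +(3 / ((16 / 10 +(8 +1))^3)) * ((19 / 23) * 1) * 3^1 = 17142230 / 3424171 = 5.01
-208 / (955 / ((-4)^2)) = -3328 / 955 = -3.48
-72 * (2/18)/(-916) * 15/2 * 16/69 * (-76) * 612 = -3720960/5267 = -706.47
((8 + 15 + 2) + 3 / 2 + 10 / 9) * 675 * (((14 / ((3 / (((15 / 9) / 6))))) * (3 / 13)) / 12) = 434875 / 936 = 464.61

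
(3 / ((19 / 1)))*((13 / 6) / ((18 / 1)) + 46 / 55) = 5683 / 37620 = 0.15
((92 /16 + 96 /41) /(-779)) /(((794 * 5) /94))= -62369 /253595660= -0.00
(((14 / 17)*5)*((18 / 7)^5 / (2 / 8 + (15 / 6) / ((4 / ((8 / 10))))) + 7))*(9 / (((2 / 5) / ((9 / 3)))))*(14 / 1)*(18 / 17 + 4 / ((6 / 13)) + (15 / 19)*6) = 339391295100 / 38437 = 8829807.09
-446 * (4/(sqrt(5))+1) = -1784 * sqrt(5)/5 - 446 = -1243.83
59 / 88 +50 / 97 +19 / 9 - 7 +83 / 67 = -12683567 / 5147208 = -2.46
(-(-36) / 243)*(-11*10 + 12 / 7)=-3032 / 189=-16.04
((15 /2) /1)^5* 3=2278125 /32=71191.41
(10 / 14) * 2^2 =20 / 7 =2.86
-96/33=-32/11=-2.91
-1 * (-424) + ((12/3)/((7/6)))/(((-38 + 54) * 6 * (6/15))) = 23749/56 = 424.09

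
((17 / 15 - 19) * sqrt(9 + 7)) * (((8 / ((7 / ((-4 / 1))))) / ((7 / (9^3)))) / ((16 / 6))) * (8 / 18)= 1389312 / 245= 5670.66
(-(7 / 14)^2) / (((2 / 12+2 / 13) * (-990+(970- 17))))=39 / 1850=0.02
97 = 97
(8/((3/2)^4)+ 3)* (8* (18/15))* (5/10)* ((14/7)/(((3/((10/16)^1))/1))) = 742/81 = 9.16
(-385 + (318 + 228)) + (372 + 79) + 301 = 913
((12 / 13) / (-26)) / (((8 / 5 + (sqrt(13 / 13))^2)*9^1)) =-10 / 6591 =-0.00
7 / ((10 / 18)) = 63 / 5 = 12.60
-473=-473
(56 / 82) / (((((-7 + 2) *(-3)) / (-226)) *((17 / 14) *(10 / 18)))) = -265776 / 17425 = -15.25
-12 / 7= -1.71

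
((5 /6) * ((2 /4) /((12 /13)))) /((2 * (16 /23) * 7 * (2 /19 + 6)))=28405 /3741696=0.01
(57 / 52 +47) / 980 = 2501 / 50960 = 0.05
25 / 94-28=-2607 / 94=-27.73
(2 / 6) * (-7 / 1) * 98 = -686 / 3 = -228.67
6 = 6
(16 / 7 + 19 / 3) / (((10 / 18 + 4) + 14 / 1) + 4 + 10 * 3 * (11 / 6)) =543 / 4886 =0.11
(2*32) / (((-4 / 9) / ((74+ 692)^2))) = -84492864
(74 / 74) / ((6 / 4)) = 2 / 3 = 0.67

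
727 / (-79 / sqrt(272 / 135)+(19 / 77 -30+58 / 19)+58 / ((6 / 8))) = -168053212404 * sqrt(255) / 35409440593 -2441398244208 / 35409440593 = -144.74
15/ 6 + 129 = 263/ 2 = 131.50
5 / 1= 5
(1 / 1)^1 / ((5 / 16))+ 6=46 / 5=9.20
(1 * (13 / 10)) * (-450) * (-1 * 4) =2340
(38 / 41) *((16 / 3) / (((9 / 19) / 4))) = 46208 / 1107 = 41.74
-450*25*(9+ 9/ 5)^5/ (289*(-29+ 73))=-129993.24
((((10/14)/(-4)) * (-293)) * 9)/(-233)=-2.02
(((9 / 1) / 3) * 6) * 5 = 90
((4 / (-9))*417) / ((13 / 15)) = -2780 / 13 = -213.85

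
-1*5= -5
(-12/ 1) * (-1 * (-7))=-84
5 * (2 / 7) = 10 / 7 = 1.43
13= 13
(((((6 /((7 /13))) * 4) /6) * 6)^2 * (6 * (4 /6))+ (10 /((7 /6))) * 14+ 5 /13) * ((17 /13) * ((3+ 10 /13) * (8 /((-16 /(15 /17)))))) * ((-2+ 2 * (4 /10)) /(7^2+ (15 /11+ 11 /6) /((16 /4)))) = 12209249448 /28883959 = 422.70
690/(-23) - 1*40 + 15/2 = -125/2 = -62.50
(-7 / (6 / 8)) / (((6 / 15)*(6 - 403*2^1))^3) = 7 / 24576000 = 0.00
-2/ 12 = -1/ 6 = -0.17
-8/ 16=-1/ 2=-0.50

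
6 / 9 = 2 / 3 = 0.67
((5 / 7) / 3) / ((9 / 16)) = 80 / 189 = 0.42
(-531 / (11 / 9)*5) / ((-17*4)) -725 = -518405 / 748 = -693.05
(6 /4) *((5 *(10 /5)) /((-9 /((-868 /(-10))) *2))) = -217 /3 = -72.33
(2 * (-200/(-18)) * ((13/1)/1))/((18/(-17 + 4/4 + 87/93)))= -607100/2511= -241.78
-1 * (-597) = 597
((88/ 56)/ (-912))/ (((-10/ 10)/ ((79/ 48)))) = 869/ 306432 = 0.00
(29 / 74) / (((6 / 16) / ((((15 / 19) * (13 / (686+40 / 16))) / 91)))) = 1160 / 6776217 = 0.00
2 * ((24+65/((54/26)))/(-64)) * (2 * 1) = -1493/432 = -3.46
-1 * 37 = -37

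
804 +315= 1119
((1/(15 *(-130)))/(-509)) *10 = 1/99255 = 0.00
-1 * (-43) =43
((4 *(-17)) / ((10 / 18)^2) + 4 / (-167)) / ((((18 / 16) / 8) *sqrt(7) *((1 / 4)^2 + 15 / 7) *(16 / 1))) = -58875904 *sqrt(7) / 9281025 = -16.78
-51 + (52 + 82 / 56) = 69 / 28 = 2.46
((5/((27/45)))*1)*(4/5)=20/3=6.67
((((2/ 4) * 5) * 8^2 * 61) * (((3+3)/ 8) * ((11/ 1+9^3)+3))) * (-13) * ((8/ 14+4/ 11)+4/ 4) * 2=-21069756240/ 77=-273633197.92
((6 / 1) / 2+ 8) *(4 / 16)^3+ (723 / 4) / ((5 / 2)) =23191 / 320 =72.47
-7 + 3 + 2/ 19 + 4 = 2/ 19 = 0.11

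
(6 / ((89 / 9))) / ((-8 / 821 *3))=-7389 / 356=-20.76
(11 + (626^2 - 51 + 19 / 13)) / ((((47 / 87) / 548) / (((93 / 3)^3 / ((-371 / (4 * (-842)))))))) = 24367236701163413856 / 226681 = 107495717334771.83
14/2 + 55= 62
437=437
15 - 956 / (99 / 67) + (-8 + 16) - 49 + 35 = -63161 / 99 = -637.99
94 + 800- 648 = 246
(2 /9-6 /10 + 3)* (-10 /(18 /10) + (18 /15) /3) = -27376 /2025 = -13.52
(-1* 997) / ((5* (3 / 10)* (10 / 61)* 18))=-60817 / 270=-225.25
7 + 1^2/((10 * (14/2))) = 491/70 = 7.01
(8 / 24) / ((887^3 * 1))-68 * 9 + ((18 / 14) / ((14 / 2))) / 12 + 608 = -1635095593133 / 410344092564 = -3.98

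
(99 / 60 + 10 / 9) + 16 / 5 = 1073 / 180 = 5.96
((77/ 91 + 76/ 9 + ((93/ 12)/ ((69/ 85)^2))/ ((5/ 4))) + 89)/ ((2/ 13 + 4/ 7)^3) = 11709044165/ 41477832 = 282.30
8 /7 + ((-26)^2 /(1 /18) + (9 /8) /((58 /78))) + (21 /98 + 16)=19791477 /1624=12186.87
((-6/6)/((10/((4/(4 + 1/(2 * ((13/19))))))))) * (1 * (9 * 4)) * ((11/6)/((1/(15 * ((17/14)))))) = -29172/287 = -101.64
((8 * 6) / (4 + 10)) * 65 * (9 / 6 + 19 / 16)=8385 / 14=598.93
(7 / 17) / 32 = 7 / 544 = 0.01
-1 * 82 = -82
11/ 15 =0.73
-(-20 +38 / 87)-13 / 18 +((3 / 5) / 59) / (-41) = 118952759 / 6313590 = 18.84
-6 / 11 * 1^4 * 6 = -36 / 11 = -3.27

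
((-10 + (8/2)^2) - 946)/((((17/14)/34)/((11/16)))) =-18095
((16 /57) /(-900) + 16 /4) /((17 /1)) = 51296 /218025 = 0.24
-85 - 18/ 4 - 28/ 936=-10475/ 117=-89.53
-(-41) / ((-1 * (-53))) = 41 / 53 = 0.77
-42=-42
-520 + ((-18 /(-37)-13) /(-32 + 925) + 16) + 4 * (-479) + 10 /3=-2416.68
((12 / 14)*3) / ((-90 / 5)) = -1 / 7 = -0.14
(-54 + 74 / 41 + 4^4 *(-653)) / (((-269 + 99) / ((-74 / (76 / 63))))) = -3995350317 / 66215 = -60339.05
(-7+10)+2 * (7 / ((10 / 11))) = 92 / 5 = 18.40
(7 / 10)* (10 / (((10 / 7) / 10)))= 49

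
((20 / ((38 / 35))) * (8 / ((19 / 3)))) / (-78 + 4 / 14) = -3675 / 12274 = -0.30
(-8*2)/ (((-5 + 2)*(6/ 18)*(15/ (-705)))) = -752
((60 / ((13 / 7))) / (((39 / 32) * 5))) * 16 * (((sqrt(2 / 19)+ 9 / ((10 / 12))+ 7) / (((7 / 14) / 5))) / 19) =143360 * sqrt(38) / 61009+ 2551808 / 3211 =809.19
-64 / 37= -1.73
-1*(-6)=6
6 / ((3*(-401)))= -2 / 401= -0.00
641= 641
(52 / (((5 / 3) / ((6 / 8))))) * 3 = 70.20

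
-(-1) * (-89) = -89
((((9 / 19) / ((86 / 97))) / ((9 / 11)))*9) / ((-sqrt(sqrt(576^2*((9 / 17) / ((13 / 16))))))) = -1067*221^(1 / 4)*sqrt(3) / 26144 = -0.27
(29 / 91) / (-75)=-29 / 6825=-0.00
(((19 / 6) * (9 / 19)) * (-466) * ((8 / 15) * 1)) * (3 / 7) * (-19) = 106248 / 35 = 3035.66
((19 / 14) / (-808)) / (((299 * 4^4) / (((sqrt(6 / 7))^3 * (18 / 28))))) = -513 * sqrt(42) / 296991944704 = -0.00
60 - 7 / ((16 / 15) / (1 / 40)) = 7659 / 128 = 59.84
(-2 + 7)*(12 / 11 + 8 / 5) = 148 / 11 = 13.45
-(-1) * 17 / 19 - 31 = -572 / 19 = -30.11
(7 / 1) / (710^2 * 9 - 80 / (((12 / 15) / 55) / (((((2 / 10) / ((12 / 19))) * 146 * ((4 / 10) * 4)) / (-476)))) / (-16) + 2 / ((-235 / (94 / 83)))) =4148340 / 2688626014013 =0.00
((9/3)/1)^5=243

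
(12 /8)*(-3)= -9 /2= -4.50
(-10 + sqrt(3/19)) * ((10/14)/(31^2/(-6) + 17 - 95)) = 300/10003 - 30 * sqrt(57)/190057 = 0.03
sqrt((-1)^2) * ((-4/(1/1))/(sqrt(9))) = -4/3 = -1.33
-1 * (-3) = 3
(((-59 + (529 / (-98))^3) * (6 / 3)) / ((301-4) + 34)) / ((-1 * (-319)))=-203566217 / 49689761044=-0.00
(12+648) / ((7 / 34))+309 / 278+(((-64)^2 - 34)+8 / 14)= 14146247 / 1946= 7269.40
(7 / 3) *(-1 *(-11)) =77 / 3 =25.67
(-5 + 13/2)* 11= 33/2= 16.50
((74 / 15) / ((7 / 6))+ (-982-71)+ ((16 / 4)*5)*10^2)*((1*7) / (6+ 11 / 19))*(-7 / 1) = -4427969 / 625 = -7084.75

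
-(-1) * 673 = 673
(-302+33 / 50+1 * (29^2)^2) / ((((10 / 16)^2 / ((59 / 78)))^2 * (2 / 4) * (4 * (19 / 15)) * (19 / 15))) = 31500751314688 / 38130625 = 826127.33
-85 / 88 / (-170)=1 / 176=0.01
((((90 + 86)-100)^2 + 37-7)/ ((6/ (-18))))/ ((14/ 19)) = -23638.71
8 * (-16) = -128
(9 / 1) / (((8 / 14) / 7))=441 / 4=110.25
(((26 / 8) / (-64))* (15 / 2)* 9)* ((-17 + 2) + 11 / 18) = 50505 / 1024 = 49.32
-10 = -10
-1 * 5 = -5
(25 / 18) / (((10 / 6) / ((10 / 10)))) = 5 / 6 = 0.83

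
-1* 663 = -663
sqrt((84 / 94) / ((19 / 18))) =6 * sqrt(18753) / 893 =0.92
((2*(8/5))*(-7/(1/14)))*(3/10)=-2352/25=-94.08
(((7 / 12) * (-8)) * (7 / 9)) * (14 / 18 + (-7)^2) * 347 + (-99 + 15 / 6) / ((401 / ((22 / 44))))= -24436486451 / 389772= -62694.31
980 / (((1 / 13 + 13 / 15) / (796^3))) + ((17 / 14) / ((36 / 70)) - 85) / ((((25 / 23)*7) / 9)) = 48191438995807 / 92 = 523819989084.86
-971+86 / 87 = -84391 / 87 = -970.01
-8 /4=-2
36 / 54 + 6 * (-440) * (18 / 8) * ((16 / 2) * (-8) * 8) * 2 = 18247682 / 3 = 6082560.67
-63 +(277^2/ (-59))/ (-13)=28408/ 767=37.04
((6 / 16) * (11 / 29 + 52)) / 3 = 1519 / 232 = 6.55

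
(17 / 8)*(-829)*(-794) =5594921 / 4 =1398730.25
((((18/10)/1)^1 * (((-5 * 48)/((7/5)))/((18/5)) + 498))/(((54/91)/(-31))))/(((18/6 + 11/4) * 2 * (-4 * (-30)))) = -1905787/62100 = -30.69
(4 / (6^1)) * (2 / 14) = 2 / 21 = 0.10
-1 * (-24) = 24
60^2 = 3600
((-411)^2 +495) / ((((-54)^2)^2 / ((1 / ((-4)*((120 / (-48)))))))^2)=2353 / 100419390748800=0.00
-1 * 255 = -255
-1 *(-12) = 12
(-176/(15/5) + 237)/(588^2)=535/1037232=0.00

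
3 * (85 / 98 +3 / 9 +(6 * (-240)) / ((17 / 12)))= -5074319 / 1666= -3045.81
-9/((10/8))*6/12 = -18/5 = -3.60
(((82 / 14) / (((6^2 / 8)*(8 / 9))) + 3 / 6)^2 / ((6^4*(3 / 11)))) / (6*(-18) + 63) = -6655 / 27433728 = -0.00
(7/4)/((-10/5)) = -7/8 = -0.88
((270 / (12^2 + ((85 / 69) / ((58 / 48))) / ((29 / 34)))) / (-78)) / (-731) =870435 / 26689289536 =0.00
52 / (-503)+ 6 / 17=2134 / 8551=0.25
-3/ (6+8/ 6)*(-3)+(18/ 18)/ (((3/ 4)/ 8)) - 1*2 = 653/ 66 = 9.89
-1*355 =-355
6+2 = 8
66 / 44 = 3 / 2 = 1.50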